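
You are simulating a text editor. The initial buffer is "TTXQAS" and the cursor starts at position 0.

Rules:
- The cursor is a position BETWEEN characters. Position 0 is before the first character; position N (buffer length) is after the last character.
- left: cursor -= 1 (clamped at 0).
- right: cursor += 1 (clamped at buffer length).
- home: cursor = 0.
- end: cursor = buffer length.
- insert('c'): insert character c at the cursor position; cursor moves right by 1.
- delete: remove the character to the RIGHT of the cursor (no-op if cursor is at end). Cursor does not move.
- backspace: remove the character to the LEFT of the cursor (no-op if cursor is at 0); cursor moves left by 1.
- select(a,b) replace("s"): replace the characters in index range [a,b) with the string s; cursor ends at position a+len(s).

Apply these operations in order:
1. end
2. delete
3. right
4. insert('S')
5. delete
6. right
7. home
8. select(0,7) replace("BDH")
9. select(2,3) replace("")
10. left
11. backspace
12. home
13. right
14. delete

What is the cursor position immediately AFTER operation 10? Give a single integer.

Answer: 1

Derivation:
After op 1 (end): buf='TTXQAS' cursor=6
After op 2 (delete): buf='TTXQAS' cursor=6
After op 3 (right): buf='TTXQAS' cursor=6
After op 4 (insert('S')): buf='TTXQASS' cursor=7
After op 5 (delete): buf='TTXQASS' cursor=7
After op 6 (right): buf='TTXQASS' cursor=7
After op 7 (home): buf='TTXQASS' cursor=0
After op 8 (select(0,7) replace("BDH")): buf='BDH' cursor=3
After op 9 (select(2,3) replace("")): buf='BD' cursor=2
After op 10 (left): buf='BD' cursor=1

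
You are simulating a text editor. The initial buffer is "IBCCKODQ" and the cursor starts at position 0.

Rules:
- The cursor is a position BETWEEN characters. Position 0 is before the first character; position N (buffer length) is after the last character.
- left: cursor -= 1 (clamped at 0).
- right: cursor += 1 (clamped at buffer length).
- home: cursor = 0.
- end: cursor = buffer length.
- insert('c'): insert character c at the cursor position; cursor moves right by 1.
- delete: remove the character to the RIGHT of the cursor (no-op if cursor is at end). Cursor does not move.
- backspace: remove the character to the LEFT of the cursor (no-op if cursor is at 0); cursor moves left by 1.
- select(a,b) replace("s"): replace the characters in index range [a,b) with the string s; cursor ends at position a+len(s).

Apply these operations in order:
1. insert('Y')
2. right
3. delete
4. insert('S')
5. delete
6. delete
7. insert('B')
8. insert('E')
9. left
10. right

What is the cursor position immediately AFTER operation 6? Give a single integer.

Answer: 3

Derivation:
After op 1 (insert('Y')): buf='YIBCCKODQ' cursor=1
After op 2 (right): buf='YIBCCKODQ' cursor=2
After op 3 (delete): buf='YICCKODQ' cursor=2
After op 4 (insert('S')): buf='YISCCKODQ' cursor=3
After op 5 (delete): buf='YISCKODQ' cursor=3
After op 6 (delete): buf='YISKODQ' cursor=3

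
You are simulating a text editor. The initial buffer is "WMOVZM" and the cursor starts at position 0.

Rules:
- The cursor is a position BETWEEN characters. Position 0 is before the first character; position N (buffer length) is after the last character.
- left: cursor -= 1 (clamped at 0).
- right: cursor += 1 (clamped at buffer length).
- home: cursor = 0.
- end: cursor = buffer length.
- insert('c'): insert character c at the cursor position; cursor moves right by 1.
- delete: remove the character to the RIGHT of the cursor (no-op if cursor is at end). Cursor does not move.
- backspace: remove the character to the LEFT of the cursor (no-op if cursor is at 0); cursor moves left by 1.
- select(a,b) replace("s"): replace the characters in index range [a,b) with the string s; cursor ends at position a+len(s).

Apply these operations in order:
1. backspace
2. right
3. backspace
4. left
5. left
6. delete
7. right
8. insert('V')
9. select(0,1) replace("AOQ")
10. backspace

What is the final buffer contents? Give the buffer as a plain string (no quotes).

Answer: AOVVZM

Derivation:
After op 1 (backspace): buf='WMOVZM' cursor=0
After op 2 (right): buf='WMOVZM' cursor=1
After op 3 (backspace): buf='MOVZM' cursor=0
After op 4 (left): buf='MOVZM' cursor=0
After op 5 (left): buf='MOVZM' cursor=0
After op 6 (delete): buf='OVZM' cursor=0
After op 7 (right): buf='OVZM' cursor=1
After op 8 (insert('V')): buf='OVVZM' cursor=2
After op 9 (select(0,1) replace("AOQ")): buf='AOQVVZM' cursor=3
After op 10 (backspace): buf='AOVVZM' cursor=2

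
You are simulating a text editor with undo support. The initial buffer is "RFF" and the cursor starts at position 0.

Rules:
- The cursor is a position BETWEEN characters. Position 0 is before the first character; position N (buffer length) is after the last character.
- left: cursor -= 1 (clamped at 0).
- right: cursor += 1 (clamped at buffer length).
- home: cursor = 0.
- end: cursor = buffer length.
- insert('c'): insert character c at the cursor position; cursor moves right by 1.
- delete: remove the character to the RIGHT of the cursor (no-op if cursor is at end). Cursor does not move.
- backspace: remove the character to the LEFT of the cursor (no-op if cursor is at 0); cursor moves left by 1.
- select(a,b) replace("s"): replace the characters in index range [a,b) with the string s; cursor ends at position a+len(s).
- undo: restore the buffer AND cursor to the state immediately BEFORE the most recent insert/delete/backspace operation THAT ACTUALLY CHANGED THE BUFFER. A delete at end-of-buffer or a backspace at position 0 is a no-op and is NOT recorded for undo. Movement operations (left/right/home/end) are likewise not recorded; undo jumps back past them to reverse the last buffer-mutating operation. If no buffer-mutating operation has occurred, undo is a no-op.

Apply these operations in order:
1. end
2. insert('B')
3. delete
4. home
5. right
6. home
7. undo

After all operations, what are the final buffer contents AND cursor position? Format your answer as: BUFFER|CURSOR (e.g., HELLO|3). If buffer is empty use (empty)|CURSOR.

Answer: RFF|3

Derivation:
After op 1 (end): buf='RFF' cursor=3
After op 2 (insert('B')): buf='RFFB' cursor=4
After op 3 (delete): buf='RFFB' cursor=4
After op 4 (home): buf='RFFB' cursor=0
After op 5 (right): buf='RFFB' cursor=1
After op 6 (home): buf='RFFB' cursor=0
After op 7 (undo): buf='RFF' cursor=3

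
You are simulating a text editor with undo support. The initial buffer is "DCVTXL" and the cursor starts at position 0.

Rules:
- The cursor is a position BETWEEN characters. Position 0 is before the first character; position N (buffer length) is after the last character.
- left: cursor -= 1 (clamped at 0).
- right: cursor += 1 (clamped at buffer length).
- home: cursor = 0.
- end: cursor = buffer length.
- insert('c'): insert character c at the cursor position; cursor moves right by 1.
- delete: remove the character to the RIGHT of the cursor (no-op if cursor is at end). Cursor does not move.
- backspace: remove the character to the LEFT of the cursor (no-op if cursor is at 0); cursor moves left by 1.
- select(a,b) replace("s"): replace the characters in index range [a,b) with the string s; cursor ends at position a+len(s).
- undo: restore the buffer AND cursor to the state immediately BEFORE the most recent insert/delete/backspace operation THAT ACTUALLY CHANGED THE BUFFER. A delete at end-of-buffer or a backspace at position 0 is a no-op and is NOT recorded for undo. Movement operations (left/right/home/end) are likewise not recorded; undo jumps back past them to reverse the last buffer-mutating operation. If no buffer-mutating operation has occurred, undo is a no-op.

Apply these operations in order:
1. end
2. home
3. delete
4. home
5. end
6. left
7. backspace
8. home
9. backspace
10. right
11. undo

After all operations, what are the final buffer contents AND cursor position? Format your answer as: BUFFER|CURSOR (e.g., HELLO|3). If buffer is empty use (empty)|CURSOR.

Answer: CVTXL|4

Derivation:
After op 1 (end): buf='DCVTXL' cursor=6
After op 2 (home): buf='DCVTXL' cursor=0
After op 3 (delete): buf='CVTXL' cursor=0
After op 4 (home): buf='CVTXL' cursor=0
After op 5 (end): buf='CVTXL' cursor=5
After op 6 (left): buf='CVTXL' cursor=4
After op 7 (backspace): buf='CVTL' cursor=3
After op 8 (home): buf='CVTL' cursor=0
After op 9 (backspace): buf='CVTL' cursor=0
After op 10 (right): buf='CVTL' cursor=1
After op 11 (undo): buf='CVTXL' cursor=4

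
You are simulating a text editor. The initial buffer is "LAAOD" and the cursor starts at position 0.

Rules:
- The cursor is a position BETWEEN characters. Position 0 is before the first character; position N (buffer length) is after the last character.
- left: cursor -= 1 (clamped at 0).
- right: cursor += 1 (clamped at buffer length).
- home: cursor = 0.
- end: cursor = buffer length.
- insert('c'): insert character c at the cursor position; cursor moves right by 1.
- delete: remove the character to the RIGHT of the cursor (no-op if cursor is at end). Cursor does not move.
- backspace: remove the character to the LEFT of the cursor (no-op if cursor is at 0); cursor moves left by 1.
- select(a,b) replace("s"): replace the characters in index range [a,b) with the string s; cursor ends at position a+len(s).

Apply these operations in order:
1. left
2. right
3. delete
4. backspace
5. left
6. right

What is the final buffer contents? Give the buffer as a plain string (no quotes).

After op 1 (left): buf='LAAOD' cursor=0
After op 2 (right): buf='LAAOD' cursor=1
After op 3 (delete): buf='LAOD' cursor=1
After op 4 (backspace): buf='AOD' cursor=0
After op 5 (left): buf='AOD' cursor=0
After op 6 (right): buf='AOD' cursor=1

Answer: AOD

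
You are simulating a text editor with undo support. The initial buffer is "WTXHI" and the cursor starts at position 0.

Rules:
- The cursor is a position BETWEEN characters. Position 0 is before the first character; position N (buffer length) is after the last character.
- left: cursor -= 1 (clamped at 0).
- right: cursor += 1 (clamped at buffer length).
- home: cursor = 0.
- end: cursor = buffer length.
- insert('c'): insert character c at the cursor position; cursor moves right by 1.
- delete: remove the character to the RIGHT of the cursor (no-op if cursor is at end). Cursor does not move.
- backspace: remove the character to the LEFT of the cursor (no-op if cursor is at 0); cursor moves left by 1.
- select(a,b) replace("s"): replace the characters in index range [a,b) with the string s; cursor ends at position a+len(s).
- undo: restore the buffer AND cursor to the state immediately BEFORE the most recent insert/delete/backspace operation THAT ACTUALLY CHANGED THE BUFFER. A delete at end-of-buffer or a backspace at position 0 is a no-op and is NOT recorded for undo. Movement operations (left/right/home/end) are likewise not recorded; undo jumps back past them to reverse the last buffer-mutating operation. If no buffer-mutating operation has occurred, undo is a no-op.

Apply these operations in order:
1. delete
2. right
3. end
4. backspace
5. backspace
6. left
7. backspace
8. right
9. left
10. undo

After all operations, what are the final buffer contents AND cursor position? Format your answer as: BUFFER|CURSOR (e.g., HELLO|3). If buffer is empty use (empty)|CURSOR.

Answer: TX|1

Derivation:
After op 1 (delete): buf='TXHI' cursor=0
After op 2 (right): buf='TXHI' cursor=1
After op 3 (end): buf='TXHI' cursor=4
After op 4 (backspace): buf='TXH' cursor=3
After op 5 (backspace): buf='TX' cursor=2
After op 6 (left): buf='TX' cursor=1
After op 7 (backspace): buf='X' cursor=0
After op 8 (right): buf='X' cursor=1
After op 9 (left): buf='X' cursor=0
After op 10 (undo): buf='TX' cursor=1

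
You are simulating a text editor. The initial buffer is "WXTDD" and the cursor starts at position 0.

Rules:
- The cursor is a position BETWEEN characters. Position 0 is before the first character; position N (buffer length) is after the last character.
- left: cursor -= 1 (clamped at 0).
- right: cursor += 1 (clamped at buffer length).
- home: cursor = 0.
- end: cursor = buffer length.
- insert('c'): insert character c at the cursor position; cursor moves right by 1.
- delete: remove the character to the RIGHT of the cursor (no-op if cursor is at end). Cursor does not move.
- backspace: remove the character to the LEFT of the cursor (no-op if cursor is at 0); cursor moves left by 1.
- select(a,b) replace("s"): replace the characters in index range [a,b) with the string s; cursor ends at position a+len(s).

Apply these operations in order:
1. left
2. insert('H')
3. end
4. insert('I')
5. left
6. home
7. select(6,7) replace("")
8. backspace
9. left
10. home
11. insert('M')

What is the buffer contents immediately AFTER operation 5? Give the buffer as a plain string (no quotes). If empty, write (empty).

After op 1 (left): buf='WXTDD' cursor=0
After op 2 (insert('H')): buf='HWXTDD' cursor=1
After op 3 (end): buf='HWXTDD' cursor=6
After op 4 (insert('I')): buf='HWXTDDI' cursor=7
After op 5 (left): buf='HWXTDDI' cursor=6

Answer: HWXTDDI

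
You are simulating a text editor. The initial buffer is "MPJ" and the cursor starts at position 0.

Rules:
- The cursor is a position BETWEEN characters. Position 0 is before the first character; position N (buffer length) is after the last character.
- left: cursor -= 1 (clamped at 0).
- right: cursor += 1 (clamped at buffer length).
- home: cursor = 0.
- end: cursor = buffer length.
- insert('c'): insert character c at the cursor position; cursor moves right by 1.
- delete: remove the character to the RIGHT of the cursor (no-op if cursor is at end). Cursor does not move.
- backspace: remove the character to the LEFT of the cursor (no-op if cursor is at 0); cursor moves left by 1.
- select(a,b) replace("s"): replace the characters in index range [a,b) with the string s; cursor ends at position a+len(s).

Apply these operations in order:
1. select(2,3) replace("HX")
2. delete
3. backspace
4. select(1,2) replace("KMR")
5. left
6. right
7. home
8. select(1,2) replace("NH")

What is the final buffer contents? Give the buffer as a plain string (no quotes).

Answer: MNHMRH

Derivation:
After op 1 (select(2,3) replace("HX")): buf='MPHX' cursor=4
After op 2 (delete): buf='MPHX' cursor=4
After op 3 (backspace): buf='MPH' cursor=3
After op 4 (select(1,2) replace("KMR")): buf='MKMRH' cursor=4
After op 5 (left): buf='MKMRH' cursor=3
After op 6 (right): buf='MKMRH' cursor=4
After op 7 (home): buf='MKMRH' cursor=0
After op 8 (select(1,2) replace("NH")): buf='MNHMRH' cursor=3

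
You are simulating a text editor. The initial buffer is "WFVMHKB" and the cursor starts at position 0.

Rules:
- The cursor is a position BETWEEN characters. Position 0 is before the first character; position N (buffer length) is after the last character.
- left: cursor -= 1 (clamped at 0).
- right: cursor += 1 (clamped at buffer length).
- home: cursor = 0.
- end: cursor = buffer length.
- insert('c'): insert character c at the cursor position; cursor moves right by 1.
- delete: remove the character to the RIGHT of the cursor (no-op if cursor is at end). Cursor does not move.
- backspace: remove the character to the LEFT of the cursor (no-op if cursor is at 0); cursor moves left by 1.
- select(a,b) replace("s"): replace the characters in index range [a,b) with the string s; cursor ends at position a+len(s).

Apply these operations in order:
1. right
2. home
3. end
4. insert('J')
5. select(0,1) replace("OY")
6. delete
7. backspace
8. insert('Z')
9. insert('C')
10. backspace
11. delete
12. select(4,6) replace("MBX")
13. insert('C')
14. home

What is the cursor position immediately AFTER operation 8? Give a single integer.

After op 1 (right): buf='WFVMHKB' cursor=1
After op 2 (home): buf='WFVMHKB' cursor=0
After op 3 (end): buf='WFVMHKB' cursor=7
After op 4 (insert('J')): buf='WFVMHKBJ' cursor=8
After op 5 (select(0,1) replace("OY")): buf='OYFVMHKBJ' cursor=2
After op 6 (delete): buf='OYVMHKBJ' cursor=2
After op 7 (backspace): buf='OVMHKBJ' cursor=1
After op 8 (insert('Z')): buf='OZVMHKBJ' cursor=2

Answer: 2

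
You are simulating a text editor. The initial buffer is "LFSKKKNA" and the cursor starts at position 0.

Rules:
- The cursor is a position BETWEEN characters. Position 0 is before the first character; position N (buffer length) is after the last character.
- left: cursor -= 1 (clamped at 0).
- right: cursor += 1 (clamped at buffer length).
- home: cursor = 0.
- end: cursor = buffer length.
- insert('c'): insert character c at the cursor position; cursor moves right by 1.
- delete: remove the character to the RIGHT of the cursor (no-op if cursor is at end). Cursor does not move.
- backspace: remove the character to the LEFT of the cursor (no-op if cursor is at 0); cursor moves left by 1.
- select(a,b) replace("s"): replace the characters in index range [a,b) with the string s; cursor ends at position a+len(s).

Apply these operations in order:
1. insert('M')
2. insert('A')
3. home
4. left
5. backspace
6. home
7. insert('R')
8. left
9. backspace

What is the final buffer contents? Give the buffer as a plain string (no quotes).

After op 1 (insert('M')): buf='MLFSKKKNA' cursor=1
After op 2 (insert('A')): buf='MALFSKKKNA' cursor=2
After op 3 (home): buf='MALFSKKKNA' cursor=0
After op 4 (left): buf='MALFSKKKNA' cursor=0
After op 5 (backspace): buf='MALFSKKKNA' cursor=0
After op 6 (home): buf='MALFSKKKNA' cursor=0
After op 7 (insert('R')): buf='RMALFSKKKNA' cursor=1
After op 8 (left): buf='RMALFSKKKNA' cursor=0
After op 9 (backspace): buf='RMALFSKKKNA' cursor=0

Answer: RMALFSKKKNA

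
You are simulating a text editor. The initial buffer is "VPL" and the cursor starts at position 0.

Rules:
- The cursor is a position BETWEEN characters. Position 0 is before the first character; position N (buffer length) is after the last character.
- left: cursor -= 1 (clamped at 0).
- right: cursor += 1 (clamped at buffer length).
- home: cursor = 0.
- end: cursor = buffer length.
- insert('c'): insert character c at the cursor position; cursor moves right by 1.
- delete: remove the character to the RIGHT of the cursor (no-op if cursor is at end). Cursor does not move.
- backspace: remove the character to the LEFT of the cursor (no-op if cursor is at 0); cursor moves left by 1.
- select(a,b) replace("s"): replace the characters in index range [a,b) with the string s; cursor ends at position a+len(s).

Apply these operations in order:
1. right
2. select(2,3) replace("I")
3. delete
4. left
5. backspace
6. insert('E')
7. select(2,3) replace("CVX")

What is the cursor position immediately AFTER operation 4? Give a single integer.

After op 1 (right): buf='VPL' cursor=1
After op 2 (select(2,3) replace("I")): buf='VPI' cursor=3
After op 3 (delete): buf='VPI' cursor=3
After op 4 (left): buf='VPI' cursor=2

Answer: 2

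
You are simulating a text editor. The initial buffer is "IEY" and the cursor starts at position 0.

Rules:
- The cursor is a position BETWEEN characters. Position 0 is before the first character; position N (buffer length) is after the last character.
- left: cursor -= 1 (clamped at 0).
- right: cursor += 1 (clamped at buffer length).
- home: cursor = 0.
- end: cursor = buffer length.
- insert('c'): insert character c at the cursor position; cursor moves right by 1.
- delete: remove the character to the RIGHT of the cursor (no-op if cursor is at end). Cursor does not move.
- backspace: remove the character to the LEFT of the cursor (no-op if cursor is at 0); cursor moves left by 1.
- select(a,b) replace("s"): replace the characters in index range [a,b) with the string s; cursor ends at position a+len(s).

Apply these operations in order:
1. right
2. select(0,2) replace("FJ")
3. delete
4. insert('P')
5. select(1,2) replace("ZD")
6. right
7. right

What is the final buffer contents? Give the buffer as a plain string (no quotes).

Answer: FZDP

Derivation:
After op 1 (right): buf='IEY' cursor=1
After op 2 (select(0,2) replace("FJ")): buf='FJY' cursor=2
After op 3 (delete): buf='FJ' cursor=2
After op 4 (insert('P')): buf='FJP' cursor=3
After op 5 (select(1,2) replace("ZD")): buf='FZDP' cursor=3
After op 6 (right): buf='FZDP' cursor=4
After op 7 (right): buf='FZDP' cursor=4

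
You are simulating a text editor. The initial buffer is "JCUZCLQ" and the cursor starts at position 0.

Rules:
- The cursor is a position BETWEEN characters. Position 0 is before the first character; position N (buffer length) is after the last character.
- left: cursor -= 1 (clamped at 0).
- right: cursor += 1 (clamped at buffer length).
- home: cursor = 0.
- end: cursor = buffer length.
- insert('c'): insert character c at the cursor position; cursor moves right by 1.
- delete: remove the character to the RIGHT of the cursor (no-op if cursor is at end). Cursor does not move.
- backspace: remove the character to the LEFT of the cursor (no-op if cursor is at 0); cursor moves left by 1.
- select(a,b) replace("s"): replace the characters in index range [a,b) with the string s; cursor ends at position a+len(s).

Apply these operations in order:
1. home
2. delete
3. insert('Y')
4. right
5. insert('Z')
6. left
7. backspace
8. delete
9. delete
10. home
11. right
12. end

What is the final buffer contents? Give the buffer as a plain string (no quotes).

Answer: YZCLQ

Derivation:
After op 1 (home): buf='JCUZCLQ' cursor=0
After op 2 (delete): buf='CUZCLQ' cursor=0
After op 3 (insert('Y')): buf='YCUZCLQ' cursor=1
After op 4 (right): buf='YCUZCLQ' cursor=2
After op 5 (insert('Z')): buf='YCZUZCLQ' cursor=3
After op 6 (left): buf='YCZUZCLQ' cursor=2
After op 7 (backspace): buf='YZUZCLQ' cursor=1
After op 8 (delete): buf='YUZCLQ' cursor=1
After op 9 (delete): buf='YZCLQ' cursor=1
After op 10 (home): buf='YZCLQ' cursor=0
After op 11 (right): buf='YZCLQ' cursor=1
After op 12 (end): buf='YZCLQ' cursor=5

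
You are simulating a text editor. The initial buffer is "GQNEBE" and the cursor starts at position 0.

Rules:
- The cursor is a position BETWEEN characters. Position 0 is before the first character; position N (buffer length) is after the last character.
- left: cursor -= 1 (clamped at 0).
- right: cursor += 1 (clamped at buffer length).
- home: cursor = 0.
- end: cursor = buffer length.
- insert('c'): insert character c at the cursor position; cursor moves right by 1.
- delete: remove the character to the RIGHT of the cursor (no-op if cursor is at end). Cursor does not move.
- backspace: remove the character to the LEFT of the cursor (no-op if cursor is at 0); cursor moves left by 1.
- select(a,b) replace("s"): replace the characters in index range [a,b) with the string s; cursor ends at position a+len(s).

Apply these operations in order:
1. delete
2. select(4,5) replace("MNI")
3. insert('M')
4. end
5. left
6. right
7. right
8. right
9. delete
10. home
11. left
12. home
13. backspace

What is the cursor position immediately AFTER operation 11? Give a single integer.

After op 1 (delete): buf='QNEBE' cursor=0
After op 2 (select(4,5) replace("MNI")): buf='QNEBMNI' cursor=7
After op 3 (insert('M')): buf='QNEBMNIM' cursor=8
After op 4 (end): buf='QNEBMNIM' cursor=8
After op 5 (left): buf='QNEBMNIM' cursor=7
After op 6 (right): buf='QNEBMNIM' cursor=8
After op 7 (right): buf='QNEBMNIM' cursor=8
After op 8 (right): buf='QNEBMNIM' cursor=8
After op 9 (delete): buf='QNEBMNIM' cursor=8
After op 10 (home): buf='QNEBMNIM' cursor=0
After op 11 (left): buf='QNEBMNIM' cursor=0

Answer: 0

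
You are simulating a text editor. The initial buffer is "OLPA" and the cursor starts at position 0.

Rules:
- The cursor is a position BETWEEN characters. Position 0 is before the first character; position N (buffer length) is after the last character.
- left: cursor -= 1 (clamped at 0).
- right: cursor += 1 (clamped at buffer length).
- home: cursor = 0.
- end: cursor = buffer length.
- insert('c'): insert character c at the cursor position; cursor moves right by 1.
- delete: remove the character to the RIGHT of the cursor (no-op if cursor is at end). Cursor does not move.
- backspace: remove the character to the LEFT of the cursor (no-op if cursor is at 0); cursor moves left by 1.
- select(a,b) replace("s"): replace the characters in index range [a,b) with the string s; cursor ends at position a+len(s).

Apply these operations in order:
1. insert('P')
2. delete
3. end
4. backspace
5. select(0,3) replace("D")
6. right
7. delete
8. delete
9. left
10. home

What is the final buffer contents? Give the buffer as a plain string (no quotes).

After op 1 (insert('P')): buf='POLPA' cursor=1
After op 2 (delete): buf='PLPA' cursor=1
After op 3 (end): buf='PLPA' cursor=4
After op 4 (backspace): buf='PLP' cursor=3
After op 5 (select(0,3) replace("D")): buf='D' cursor=1
After op 6 (right): buf='D' cursor=1
After op 7 (delete): buf='D' cursor=1
After op 8 (delete): buf='D' cursor=1
After op 9 (left): buf='D' cursor=0
After op 10 (home): buf='D' cursor=0

Answer: D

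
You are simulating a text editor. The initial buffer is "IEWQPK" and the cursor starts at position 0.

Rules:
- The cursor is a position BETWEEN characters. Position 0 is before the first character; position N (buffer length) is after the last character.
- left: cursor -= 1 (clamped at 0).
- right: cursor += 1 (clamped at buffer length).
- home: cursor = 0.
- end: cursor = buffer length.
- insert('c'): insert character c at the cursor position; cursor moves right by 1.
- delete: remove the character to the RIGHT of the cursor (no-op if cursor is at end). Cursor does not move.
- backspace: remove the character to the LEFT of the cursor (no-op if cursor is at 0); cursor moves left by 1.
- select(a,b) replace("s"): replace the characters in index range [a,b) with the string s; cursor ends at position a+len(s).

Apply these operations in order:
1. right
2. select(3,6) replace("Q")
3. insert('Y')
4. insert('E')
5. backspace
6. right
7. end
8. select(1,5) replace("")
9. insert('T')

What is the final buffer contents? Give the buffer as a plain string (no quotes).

Answer: IT

Derivation:
After op 1 (right): buf='IEWQPK' cursor=1
After op 2 (select(3,6) replace("Q")): buf='IEWQ' cursor=4
After op 3 (insert('Y')): buf='IEWQY' cursor=5
After op 4 (insert('E')): buf='IEWQYE' cursor=6
After op 5 (backspace): buf='IEWQY' cursor=5
After op 6 (right): buf='IEWQY' cursor=5
After op 7 (end): buf='IEWQY' cursor=5
After op 8 (select(1,5) replace("")): buf='I' cursor=1
After op 9 (insert('T')): buf='IT' cursor=2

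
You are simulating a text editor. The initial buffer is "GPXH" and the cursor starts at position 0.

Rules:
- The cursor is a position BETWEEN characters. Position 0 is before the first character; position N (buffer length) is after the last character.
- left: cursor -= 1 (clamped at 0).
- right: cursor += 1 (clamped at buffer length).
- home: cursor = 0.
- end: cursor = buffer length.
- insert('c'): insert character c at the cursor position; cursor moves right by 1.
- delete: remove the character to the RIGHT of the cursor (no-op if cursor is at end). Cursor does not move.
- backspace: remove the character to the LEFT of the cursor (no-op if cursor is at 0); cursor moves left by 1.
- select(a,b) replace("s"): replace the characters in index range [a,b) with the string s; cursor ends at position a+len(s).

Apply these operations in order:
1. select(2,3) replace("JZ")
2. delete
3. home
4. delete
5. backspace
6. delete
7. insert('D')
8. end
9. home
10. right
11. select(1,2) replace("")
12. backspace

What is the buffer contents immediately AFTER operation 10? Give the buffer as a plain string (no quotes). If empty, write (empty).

After op 1 (select(2,3) replace("JZ")): buf='GPJZH' cursor=4
After op 2 (delete): buf='GPJZ' cursor=4
After op 3 (home): buf='GPJZ' cursor=0
After op 4 (delete): buf='PJZ' cursor=0
After op 5 (backspace): buf='PJZ' cursor=0
After op 6 (delete): buf='JZ' cursor=0
After op 7 (insert('D')): buf='DJZ' cursor=1
After op 8 (end): buf='DJZ' cursor=3
After op 9 (home): buf='DJZ' cursor=0
After op 10 (right): buf='DJZ' cursor=1

Answer: DJZ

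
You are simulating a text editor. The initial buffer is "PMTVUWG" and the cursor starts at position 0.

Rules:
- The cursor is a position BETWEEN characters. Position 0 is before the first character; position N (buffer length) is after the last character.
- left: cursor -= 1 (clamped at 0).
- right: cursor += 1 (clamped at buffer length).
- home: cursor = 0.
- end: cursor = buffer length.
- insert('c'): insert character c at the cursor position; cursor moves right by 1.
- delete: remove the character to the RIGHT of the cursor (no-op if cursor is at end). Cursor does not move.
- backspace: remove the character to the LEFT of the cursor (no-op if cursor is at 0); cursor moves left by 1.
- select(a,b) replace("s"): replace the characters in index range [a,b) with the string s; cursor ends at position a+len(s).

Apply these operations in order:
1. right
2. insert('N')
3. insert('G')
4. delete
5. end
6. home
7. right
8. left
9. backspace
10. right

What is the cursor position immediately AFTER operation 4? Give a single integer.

After op 1 (right): buf='PMTVUWG' cursor=1
After op 2 (insert('N')): buf='PNMTVUWG' cursor=2
After op 3 (insert('G')): buf='PNGMTVUWG' cursor=3
After op 4 (delete): buf='PNGTVUWG' cursor=3

Answer: 3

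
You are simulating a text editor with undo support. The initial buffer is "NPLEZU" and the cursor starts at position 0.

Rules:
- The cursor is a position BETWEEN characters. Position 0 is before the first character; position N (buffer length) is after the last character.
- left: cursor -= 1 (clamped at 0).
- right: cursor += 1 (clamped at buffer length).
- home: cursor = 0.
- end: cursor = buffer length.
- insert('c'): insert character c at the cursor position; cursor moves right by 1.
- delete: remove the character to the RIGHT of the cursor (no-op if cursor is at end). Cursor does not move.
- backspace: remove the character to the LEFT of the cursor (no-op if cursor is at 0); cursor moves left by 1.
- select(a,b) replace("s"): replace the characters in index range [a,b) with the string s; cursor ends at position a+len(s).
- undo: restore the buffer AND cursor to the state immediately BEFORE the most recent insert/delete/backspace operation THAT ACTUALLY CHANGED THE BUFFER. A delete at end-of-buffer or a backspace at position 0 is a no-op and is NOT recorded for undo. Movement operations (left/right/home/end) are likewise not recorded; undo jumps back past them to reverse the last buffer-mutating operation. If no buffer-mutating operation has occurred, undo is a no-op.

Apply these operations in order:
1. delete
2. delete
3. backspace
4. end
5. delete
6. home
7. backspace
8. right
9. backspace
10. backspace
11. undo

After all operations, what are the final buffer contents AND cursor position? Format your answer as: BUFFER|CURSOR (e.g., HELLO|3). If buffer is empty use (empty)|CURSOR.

Answer: LEZU|1

Derivation:
After op 1 (delete): buf='PLEZU' cursor=0
After op 2 (delete): buf='LEZU' cursor=0
After op 3 (backspace): buf='LEZU' cursor=0
After op 4 (end): buf='LEZU' cursor=4
After op 5 (delete): buf='LEZU' cursor=4
After op 6 (home): buf='LEZU' cursor=0
After op 7 (backspace): buf='LEZU' cursor=0
After op 8 (right): buf='LEZU' cursor=1
After op 9 (backspace): buf='EZU' cursor=0
After op 10 (backspace): buf='EZU' cursor=0
After op 11 (undo): buf='LEZU' cursor=1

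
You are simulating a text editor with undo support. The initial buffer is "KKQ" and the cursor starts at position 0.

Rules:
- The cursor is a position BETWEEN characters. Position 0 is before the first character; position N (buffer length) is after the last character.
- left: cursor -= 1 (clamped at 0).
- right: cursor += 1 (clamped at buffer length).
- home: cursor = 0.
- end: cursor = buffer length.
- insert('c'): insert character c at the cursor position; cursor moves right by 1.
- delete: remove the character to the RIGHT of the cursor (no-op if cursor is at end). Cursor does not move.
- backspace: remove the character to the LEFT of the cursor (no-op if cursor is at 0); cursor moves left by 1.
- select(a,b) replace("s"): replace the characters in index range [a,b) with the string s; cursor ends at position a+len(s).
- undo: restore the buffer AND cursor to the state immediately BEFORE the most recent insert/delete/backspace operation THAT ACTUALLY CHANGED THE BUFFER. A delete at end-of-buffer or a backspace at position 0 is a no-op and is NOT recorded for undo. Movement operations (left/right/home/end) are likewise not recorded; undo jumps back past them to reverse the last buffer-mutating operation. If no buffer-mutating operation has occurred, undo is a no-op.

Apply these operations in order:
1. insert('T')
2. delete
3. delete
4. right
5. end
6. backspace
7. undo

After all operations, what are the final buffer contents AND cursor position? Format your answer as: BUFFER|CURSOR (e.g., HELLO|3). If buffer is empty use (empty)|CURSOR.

Answer: TQ|2

Derivation:
After op 1 (insert('T')): buf='TKKQ' cursor=1
After op 2 (delete): buf='TKQ' cursor=1
After op 3 (delete): buf='TQ' cursor=1
After op 4 (right): buf='TQ' cursor=2
After op 5 (end): buf='TQ' cursor=2
After op 6 (backspace): buf='T' cursor=1
After op 7 (undo): buf='TQ' cursor=2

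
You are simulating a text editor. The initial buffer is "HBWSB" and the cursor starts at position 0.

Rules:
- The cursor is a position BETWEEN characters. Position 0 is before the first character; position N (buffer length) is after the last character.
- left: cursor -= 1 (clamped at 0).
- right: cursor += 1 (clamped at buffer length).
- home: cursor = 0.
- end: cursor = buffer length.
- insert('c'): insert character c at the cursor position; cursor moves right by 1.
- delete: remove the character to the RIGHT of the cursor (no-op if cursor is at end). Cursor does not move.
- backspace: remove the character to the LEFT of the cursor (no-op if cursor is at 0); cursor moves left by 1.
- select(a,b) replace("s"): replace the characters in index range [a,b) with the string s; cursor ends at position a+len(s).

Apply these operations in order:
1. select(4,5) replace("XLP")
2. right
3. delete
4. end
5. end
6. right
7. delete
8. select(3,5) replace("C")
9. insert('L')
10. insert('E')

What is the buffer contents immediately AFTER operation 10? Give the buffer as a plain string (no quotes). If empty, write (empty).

After op 1 (select(4,5) replace("XLP")): buf='HBWSXLP' cursor=7
After op 2 (right): buf='HBWSXLP' cursor=7
After op 3 (delete): buf='HBWSXLP' cursor=7
After op 4 (end): buf='HBWSXLP' cursor=7
After op 5 (end): buf='HBWSXLP' cursor=7
After op 6 (right): buf='HBWSXLP' cursor=7
After op 7 (delete): buf='HBWSXLP' cursor=7
After op 8 (select(3,5) replace("C")): buf='HBWCLP' cursor=4
After op 9 (insert('L')): buf='HBWCLLP' cursor=5
After op 10 (insert('E')): buf='HBWCLELP' cursor=6

Answer: HBWCLELP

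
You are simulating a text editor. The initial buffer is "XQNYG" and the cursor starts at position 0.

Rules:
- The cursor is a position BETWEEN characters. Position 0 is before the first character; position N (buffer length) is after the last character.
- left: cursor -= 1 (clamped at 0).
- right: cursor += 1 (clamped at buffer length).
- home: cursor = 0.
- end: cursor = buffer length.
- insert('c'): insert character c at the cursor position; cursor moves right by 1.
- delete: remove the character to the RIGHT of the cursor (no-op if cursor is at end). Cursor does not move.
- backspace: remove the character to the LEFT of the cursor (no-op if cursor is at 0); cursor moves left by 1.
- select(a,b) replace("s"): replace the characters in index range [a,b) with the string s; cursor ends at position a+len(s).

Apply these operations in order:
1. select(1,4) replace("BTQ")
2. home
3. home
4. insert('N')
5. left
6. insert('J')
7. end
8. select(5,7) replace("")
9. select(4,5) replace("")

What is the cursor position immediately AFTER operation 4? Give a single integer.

Answer: 1

Derivation:
After op 1 (select(1,4) replace("BTQ")): buf='XBTQG' cursor=4
After op 2 (home): buf='XBTQG' cursor=0
After op 3 (home): buf='XBTQG' cursor=0
After op 4 (insert('N')): buf='NXBTQG' cursor=1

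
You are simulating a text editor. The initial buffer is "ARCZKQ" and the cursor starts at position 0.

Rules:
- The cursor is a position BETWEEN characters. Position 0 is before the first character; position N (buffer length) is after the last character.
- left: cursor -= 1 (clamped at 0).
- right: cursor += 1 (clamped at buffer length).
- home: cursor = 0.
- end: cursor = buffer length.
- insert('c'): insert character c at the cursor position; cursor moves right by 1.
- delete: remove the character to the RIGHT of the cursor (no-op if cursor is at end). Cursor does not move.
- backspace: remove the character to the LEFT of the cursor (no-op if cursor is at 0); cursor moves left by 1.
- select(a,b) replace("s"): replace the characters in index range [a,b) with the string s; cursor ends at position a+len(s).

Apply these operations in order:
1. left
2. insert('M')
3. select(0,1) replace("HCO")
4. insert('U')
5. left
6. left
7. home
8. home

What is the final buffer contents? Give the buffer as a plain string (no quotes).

Answer: HCOUARCZKQ

Derivation:
After op 1 (left): buf='ARCZKQ' cursor=0
After op 2 (insert('M')): buf='MARCZKQ' cursor=1
After op 3 (select(0,1) replace("HCO")): buf='HCOARCZKQ' cursor=3
After op 4 (insert('U')): buf='HCOUARCZKQ' cursor=4
After op 5 (left): buf='HCOUARCZKQ' cursor=3
After op 6 (left): buf='HCOUARCZKQ' cursor=2
After op 7 (home): buf='HCOUARCZKQ' cursor=0
After op 8 (home): buf='HCOUARCZKQ' cursor=0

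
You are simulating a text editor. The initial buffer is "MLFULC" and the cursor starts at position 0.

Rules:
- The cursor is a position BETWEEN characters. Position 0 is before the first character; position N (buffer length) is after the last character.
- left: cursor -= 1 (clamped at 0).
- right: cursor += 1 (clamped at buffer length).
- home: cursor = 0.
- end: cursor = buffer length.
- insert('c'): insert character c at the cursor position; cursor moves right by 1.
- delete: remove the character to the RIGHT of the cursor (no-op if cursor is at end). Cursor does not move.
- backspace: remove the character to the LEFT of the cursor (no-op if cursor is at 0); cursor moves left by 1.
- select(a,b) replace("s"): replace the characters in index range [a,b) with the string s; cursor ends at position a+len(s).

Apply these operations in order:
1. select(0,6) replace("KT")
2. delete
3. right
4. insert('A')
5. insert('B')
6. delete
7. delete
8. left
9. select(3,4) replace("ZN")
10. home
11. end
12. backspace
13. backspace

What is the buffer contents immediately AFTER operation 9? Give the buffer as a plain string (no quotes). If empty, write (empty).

Answer: KTAZN

Derivation:
After op 1 (select(0,6) replace("KT")): buf='KT' cursor=2
After op 2 (delete): buf='KT' cursor=2
After op 3 (right): buf='KT' cursor=2
After op 4 (insert('A')): buf='KTA' cursor=3
After op 5 (insert('B')): buf='KTAB' cursor=4
After op 6 (delete): buf='KTAB' cursor=4
After op 7 (delete): buf='KTAB' cursor=4
After op 8 (left): buf='KTAB' cursor=3
After op 9 (select(3,4) replace("ZN")): buf='KTAZN' cursor=5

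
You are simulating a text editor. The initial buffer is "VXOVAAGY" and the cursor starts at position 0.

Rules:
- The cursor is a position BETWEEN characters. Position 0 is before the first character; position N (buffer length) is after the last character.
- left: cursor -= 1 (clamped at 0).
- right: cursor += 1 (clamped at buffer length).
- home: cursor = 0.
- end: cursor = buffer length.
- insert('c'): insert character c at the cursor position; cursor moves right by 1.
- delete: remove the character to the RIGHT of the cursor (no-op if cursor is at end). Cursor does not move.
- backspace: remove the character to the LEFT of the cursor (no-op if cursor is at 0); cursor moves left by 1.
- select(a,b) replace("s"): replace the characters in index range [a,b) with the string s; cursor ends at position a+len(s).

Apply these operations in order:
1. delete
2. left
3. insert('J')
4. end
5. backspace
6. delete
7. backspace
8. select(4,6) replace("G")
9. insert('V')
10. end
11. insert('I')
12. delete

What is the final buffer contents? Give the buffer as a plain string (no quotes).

After op 1 (delete): buf='XOVAAGY' cursor=0
After op 2 (left): buf='XOVAAGY' cursor=0
After op 3 (insert('J')): buf='JXOVAAGY' cursor=1
After op 4 (end): buf='JXOVAAGY' cursor=8
After op 5 (backspace): buf='JXOVAAG' cursor=7
After op 6 (delete): buf='JXOVAAG' cursor=7
After op 7 (backspace): buf='JXOVAA' cursor=6
After op 8 (select(4,6) replace("G")): buf='JXOVG' cursor=5
After op 9 (insert('V')): buf='JXOVGV' cursor=6
After op 10 (end): buf='JXOVGV' cursor=6
After op 11 (insert('I')): buf='JXOVGVI' cursor=7
After op 12 (delete): buf='JXOVGVI' cursor=7

Answer: JXOVGVI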